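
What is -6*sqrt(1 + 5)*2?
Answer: -12*sqrt(6) ≈ -29.394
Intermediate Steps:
-6*sqrt(1 + 5)*2 = -6*sqrt(6)*2 = -12*sqrt(6)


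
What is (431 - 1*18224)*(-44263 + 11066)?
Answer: 590674221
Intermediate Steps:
(431 - 1*18224)*(-44263 + 11066) = (431 - 18224)*(-33197) = -17793*(-33197) = 590674221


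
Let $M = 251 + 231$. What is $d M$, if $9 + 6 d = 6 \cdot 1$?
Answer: $-241$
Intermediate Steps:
$d = - \frac{1}{2}$ ($d = - \frac{3}{2} + \frac{6 \cdot 1}{6} = - \frac{3}{2} + \frac{1}{6} \cdot 6 = - \frac{3}{2} + 1 = - \frac{1}{2} \approx -0.5$)
$M = 482$
$d M = \left(- \frac{1}{2}\right) 482 = -241$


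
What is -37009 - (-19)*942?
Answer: -19111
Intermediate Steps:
-37009 - (-19)*942 = -37009 - 1*(-17898) = -37009 + 17898 = -19111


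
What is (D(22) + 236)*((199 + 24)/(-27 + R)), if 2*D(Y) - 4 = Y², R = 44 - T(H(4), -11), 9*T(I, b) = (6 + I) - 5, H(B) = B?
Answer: 240840/37 ≈ 6509.2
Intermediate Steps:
T(I, b) = ⅑ + I/9 (T(I, b) = ((6 + I) - 5)/9 = (1 + I)/9 = ⅑ + I/9)
R = 391/9 (R = 44 - (⅑ + (⅑)*4) = 44 - (⅑ + 4/9) = 44 - 1*5/9 = 44 - 5/9 = 391/9 ≈ 43.444)
D(Y) = 2 + Y²/2
(D(22) + 236)*((199 + 24)/(-27 + R)) = ((2 + (½)*22²) + 236)*((199 + 24)/(-27 + 391/9)) = ((2 + (½)*484) + 236)*(223/(148/9)) = ((2 + 242) + 236)*(223*(9/148)) = (244 + 236)*(2007/148) = 480*(2007/148) = 240840/37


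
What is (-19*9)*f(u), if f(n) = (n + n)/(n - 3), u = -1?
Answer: -171/2 ≈ -85.500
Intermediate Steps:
f(n) = 2*n/(-3 + n) (f(n) = (2*n)/(-3 + n) = 2*n/(-3 + n))
(-19*9)*f(u) = (-19*9)*(2*(-1)/(-3 - 1)) = -342*(-1)/(-4) = -342*(-1)*(-1)/4 = -171*1/2 = -171/2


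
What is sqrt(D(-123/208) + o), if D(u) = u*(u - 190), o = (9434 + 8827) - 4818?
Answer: sqrt(586474041)/208 ≈ 116.43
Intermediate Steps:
o = 13443 (o = 18261 - 4818 = 13443)
D(u) = u*(-190 + u)
sqrt(D(-123/208) + o) = sqrt((-123/208)*(-190 - 123/208) + 13443) = sqrt((-123*1/208)*(-190 - 123*1/208) + 13443) = sqrt(-123*(-190 - 123/208)/208 + 13443) = sqrt(-123/208*(-39643/208) + 13443) = sqrt(4876089/43264 + 13443) = sqrt(586474041/43264) = sqrt(586474041)/208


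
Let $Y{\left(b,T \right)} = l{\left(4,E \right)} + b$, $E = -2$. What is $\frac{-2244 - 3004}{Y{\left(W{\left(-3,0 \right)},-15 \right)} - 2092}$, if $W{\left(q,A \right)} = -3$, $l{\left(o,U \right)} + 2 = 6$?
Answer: $\frac{128}{51} \approx 2.5098$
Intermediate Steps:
$l{\left(o,U \right)} = 4$ ($l{\left(o,U \right)} = -2 + 6 = 4$)
$Y{\left(b,T \right)} = 4 + b$
$\frac{-2244 - 3004}{Y{\left(W{\left(-3,0 \right)},-15 \right)} - 2092} = \frac{-2244 - 3004}{\left(4 - 3\right) - 2092} = - \frac{5248}{1 - 2092} = - \frac{5248}{-2091} = \left(-5248\right) \left(- \frac{1}{2091}\right) = \frac{128}{51}$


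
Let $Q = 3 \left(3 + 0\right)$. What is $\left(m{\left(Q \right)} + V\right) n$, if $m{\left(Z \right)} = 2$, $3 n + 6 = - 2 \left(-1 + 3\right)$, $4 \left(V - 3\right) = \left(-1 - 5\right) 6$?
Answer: $\frac{40}{3} \approx 13.333$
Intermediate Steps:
$Q = 9$ ($Q = 3 \cdot 3 = 9$)
$V = -6$ ($V = 3 + \frac{\left(-1 - 5\right) 6}{4} = 3 + \frac{\left(-6\right) 6}{4} = 3 + \frac{1}{4} \left(-36\right) = 3 - 9 = -6$)
$n = - \frac{10}{3}$ ($n = -2 + \frac{\left(-2\right) \left(-1 + 3\right)}{3} = -2 + \frac{\left(-2\right) 2}{3} = -2 + \frac{1}{3} \left(-4\right) = -2 - \frac{4}{3} = - \frac{10}{3} \approx -3.3333$)
$\left(m{\left(Q \right)} + V\right) n = \left(2 - 6\right) \left(- \frac{10}{3}\right) = \left(-4\right) \left(- \frac{10}{3}\right) = \frac{40}{3}$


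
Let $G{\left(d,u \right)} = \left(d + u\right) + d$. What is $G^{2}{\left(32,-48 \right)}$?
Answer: $256$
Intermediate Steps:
$G{\left(d,u \right)} = u + 2 d$
$G^{2}{\left(32,-48 \right)} = \left(-48 + 2 \cdot 32\right)^{2} = \left(-48 + 64\right)^{2} = 16^{2} = 256$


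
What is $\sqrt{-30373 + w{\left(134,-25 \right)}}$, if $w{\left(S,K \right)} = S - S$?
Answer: $i \sqrt{30373} \approx 174.28 i$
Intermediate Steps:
$w{\left(S,K \right)} = 0$
$\sqrt{-30373 + w{\left(134,-25 \right)}} = \sqrt{-30373 + 0} = \sqrt{-30373} = i \sqrt{30373}$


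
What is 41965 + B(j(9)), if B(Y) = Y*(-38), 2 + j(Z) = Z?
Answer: 41699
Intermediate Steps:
j(Z) = -2 + Z
B(Y) = -38*Y
41965 + B(j(9)) = 41965 - 38*(-2 + 9) = 41965 - 38*7 = 41965 - 266 = 41699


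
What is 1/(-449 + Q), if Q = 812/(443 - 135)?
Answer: -11/4910 ≈ -0.0022403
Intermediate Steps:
Q = 29/11 (Q = 812/308 = 812*(1/308) = 29/11 ≈ 2.6364)
1/(-449 + Q) = 1/(-449 + 29/11) = 1/(-4910/11) = -11/4910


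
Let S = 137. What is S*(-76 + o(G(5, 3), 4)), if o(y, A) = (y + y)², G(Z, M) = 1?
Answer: -9864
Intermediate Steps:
o(y, A) = 4*y² (o(y, A) = (2*y)² = 4*y²)
S*(-76 + o(G(5, 3), 4)) = 137*(-76 + 4*1²) = 137*(-76 + 4*1) = 137*(-76 + 4) = 137*(-72) = -9864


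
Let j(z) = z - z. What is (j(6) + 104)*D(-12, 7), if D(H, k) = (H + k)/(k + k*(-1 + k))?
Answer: -520/49 ≈ -10.612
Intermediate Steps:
j(z) = 0
D(H, k) = (H + k)/(k + k*(-1 + k))
(j(6) + 104)*D(-12, 7) = (0 + 104)*((-12 + 7)/7**2) = 104*((1/49)*(-5)) = 104*(-5/49) = -520/49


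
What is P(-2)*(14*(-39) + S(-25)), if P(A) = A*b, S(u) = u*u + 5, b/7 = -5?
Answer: 5880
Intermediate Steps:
b = -35 (b = 7*(-5) = -35)
S(u) = 5 + u² (S(u) = u² + 5 = 5 + u²)
P(A) = -35*A (P(A) = A*(-35) = -35*A)
P(-2)*(14*(-39) + S(-25)) = (-35*(-2))*(14*(-39) + (5 + (-25)²)) = 70*(-546 + (5 + 625)) = 70*(-546 + 630) = 70*84 = 5880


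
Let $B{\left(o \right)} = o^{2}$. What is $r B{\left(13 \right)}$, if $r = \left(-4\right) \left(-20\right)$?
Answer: $13520$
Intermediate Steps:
$r = 80$
$r B{\left(13 \right)} = 80 \cdot 13^{2} = 80 \cdot 169 = 13520$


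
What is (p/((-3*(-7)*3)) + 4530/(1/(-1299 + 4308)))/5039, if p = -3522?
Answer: 286244996/105819 ≈ 2705.0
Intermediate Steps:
(p/((-3*(-7)*3)) + 4530/(1/(-1299 + 4308)))/5039 = (-3522/(-3*(-7)*3) + 4530/(1/(-1299 + 4308)))/5039 = (-3522/(21*3) + 4530/(1/3009))*(1/5039) = (-3522/63 + 4530/(1/3009))*(1/5039) = (-3522*1/63 + 4530*3009)*(1/5039) = (-1174/21 + 13630770)*(1/5039) = (286244996/21)*(1/5039) = 286244996/105819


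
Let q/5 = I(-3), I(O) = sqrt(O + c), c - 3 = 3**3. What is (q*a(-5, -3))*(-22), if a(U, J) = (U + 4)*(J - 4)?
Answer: -2310*sqrt(3) ≈ -4001.0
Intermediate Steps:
c = 30 (c = 3 + 3**3 = 3 + 27 = 30)
a(U, J) = (-4 + J)*(4 + U) (a(U, J) = (4 + U)*(-4 + J) = (-4 + J)*(4 + U))
I(O) = sqrt(30 + O) (I(O) = sqrt(O + 30) = sqrt(30 + O))
q = 15*sqrt(3) (q = 5*sqrt(30 - 3) = 5*sqrt(27) = 5*(3*sqrt(3)) = 15*sqrt(3) ≈ 25.981)
(q*a(-5, -3))*(-22) = ((15*sqrt(3))*(-16 - 4*(-5) + 4*(-3) - 3*(-5)))*(-22) = ((15*sqrt(3))*(-16 + 20 - 12 + 15))*(-22) = ((15*sqrt(3))*7)*(-22) = (105*sqrt(3))*(-22) = -2310*sqrt(3)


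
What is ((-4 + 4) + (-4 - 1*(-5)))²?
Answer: 1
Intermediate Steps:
((-4 + 4) + (-4 - 1*(-5)))² = (0 + (-4 + 5))² = (0 + 1)² = 1² = 1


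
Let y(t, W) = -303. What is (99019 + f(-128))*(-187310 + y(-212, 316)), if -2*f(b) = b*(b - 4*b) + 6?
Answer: -23187465896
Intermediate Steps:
f(b) = -3 + 3*b²/2 (f(b) = -(b*(b - 4*b) + 6)/2 = -(b*(-3*b) + 6)/2 = -(-3*b² + 6)/2 = -(6 - 3*b²)/2 = -3 + 3*b²/2)
(99019 + f(-128))*(-187310 + y(-212, 316)) = (99019 + (-3 + (3/2)*(-128)²))*(-187310 - 303) = (99019 + (-3 + (3/2)*16384))*(-187613) = (99019 + (-3 + 24576))*(-187613) = (99019 + 24573)*(-187613) = 123592*(-187613) = -23187465896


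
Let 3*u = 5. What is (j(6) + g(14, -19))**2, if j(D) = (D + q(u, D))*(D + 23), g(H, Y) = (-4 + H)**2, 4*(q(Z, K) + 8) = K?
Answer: 29241/4 ≈ 7310.3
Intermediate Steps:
u = 5/3 (u = (1/3)*5 = 5/3 ≈ 1.6667)
q(Z, K) = -8 + K/4
j(D) = (-8 + 5*D/4)*(23 + D) (j(D) = (D + (-8 + D/4))*(D + 23) = (-8 + 5*D/4)*(23 + D))
(j(6) + g(14, -19))**2 = ((-184 + (5/4)*6**2 + (83/4)*6) + (-4 + 14)**2)**2 = ((-184 + (5/4)*36 + 249/2) + 10**2)**2 = ((-184 + 45 + 249/2) + 100)**2 = (-29/2 + 100)**2 = (171/2)**2 = 29241/4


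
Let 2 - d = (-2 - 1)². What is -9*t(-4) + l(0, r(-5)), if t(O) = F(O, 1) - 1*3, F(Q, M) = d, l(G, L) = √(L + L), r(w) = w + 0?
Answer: 90 + I*√10 ≈ 90.0 + 3.1623*I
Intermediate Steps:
d = -7 (d = 2 - (-2 - 1)² = 2 - 1*(-3)² = 2 - 1*9 = 2 - 9 = -7)
r(w) = w
l(G, L) = √2*√L (l(G, L) = √(2*L) = √2*√L)
F(Q, M) = -7
t(O) = -10 (t(O) = -7 - 1*3 = -7 - 3 = -10)
-9*t(-4) + l(0, r(-5)) = -9*(-10) + √2*√(-5) = 90 + √2*(I*√5) = 90 + I*√10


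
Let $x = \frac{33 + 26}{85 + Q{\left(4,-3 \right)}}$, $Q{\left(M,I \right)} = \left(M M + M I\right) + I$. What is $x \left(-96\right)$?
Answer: $- \frac{2832}{43} \approx -65.86$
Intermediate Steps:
$Q{\left(M,I \right)} = I + M^{2} + I M$ ($Q{\left(M,I \right)} = \left(M^{2} + I M\right) + I = I + M^{2} + I M$)
$x = \frac{59}{86}$ ($x = \frac{33 + 26}{85 - \left(15 - 16\right)} = \frac{59}{85 - -1} = \frac{59}{85 + 1} = \frac{59}{86} \approx 0.68605$)
$x \left(-96\right) = \frac{59}{86} \left(-96\right) = - \frac{2832}{43}$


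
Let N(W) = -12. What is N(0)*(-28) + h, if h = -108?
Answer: 228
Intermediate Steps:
N(0)*(-28) + h = -12*(-28) - 108 = 336 - 108 = 228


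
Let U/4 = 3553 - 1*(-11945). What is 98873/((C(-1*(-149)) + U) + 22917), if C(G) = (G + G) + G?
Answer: 98873/85356 ≈ 1.1584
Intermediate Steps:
U = 61992 (U = 4*(3553 - 1*(-11945)) = 4*(3553 + 11945) = 4*15498 = 61992)
C(G) = 3*G (C(G) = 2*G + G = 3*G)
98873/((C(-1*(-149)) + U) + 22917) = 98873/((3*(-1*(-149)) + 61992) + 22917) = 98873/((3*149 + 61992) + 22917) = 98873/((447 + 61992) + 22917) = 98873/(62439 + 22917) = 98873/85356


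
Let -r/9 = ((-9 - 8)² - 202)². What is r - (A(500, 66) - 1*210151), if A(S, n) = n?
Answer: 141964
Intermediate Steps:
r = -68121 (r = -9*((-9 - 8)² - 202)² = -9*((-17)² - 202)² = -9*(289 - 202)² = -9*87² = -9*7569 = -68121)
r - (A(500, 66) - 1*210151) = -68121 - (66 - 1*210151) = -68121 - (66 - 210151) = -68121 - 1*(-210085) = -68121 + 210085 = 141964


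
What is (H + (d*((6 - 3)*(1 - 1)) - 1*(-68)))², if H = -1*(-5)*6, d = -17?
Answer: 9604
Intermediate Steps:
H = 30 (H = 5*6 = 30)
(H + (d*((6 - 3)*(1 - 1)) - 1*(-68)))² = (30 + (-17*(6 - 3)*(1 - 1) - 1*(-68)))² = (30 + (-51*0 + 68))² = (30 + (-17*0 + 68))² = (30 + (0 + 68))² = (30 + 68)² = 98² = 9604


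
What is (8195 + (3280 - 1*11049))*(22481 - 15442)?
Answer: 2998614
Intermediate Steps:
(8195 + (3280 - 1*11049))*(22481 - 15442) = (8195 + (3280 - 11049))*7039 = (8195 - 7769)*7039 = 426*7039 = 2998614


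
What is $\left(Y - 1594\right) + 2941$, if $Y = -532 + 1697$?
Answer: $2512$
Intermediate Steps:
$Y = 1165$
$\left(Y - 1594\right) + 2941 = \left(1165 - 1594\right) + 2941 = -429 + 2941 = 2512$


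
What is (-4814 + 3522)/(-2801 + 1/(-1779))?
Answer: 574617/1245745 ≈ 0.46126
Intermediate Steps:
(-4814 + 3522)/(-2801 + 1/(-1779)) = -1292/(-2801 - 1/1779) = -1292/(-4982980/1779) = -1292*(-1779/4982980) = 574617/1245745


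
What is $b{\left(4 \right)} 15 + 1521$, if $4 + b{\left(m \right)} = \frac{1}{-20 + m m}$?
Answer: $\frac{5829}{4} \approx 1457.3$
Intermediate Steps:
$b{\left(m \right)} = -4 + \frac{1}{-20 + m^{2}}$ ($b{\left(m \right)} = -4 + \frac{1}{-20 + m m} = -4 + \frac{1}{-20 + m^{2}}$)
$b{\left(4 \right)} 15 + 1521 = \frac{81 - 4 \cdot 4^{2}}{-20 + 4^{2}} \cdot 15 + 1521 = \frac{81 - 64}{-20 + 16} \cdot 15 + 1521 = \frac{81 - 64}{-4} \cdot 15 + 1521 = \left(- \frac{1}{4}\right) 17 \cdot 15 + 1521 = \left(- \frac{17}{4}\right) 15 + 1521 = - \frac{255}{4} + 1521 = \frac{5829}{4}$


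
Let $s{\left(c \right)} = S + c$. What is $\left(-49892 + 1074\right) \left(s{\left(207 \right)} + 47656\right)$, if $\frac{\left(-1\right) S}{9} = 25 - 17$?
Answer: $-2333061038$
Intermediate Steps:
$S = -72$ ($S = - 9 \left(25 - 17\right) = \left(-9\right) 8 = -72$)
$s{\left(c \right)} = -72 + c$
$\left(-49892 + 1074\right) \left(s{\left(207 \right)} + 47656\right) = \left(-49892 + 1074\right) \left(\left(-72 + 207\right) + 47656\right) = - 48818 \left(135 + 47656\right) = \left(-48818\right) 47791 = -2333061038$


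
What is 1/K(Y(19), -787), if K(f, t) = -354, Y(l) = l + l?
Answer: -1/354 ≈ -0.0028249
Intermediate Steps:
Y(l) = 2*l
1/K(Y(19), -787) = 1/(-354) = -1/354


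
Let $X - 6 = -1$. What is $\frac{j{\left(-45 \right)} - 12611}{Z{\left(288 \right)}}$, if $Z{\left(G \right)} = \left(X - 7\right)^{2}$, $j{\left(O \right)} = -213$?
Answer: $-3206$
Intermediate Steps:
$X = 5$ ($X = 6 - 1 = 5$)
$Z{\left(G \right)} = 4$ ($Z{\left(G \right)} = \left(5 - 7\right)^{2} = \left(-2\right)^{2} = 4$)
$\frac{j{\left(-45 \right)} - 12611}{Z{\left(288 \right)}} = \frac{-213 - 12611}{4} = \left(-12824\right) \frac{1}{4} = -3206$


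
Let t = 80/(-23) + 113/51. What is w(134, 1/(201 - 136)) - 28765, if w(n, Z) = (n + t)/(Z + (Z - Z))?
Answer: -23620780/1173 ≈ -20137.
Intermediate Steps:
t = -1481/1173 (t = 80*(-1/23) + 113*(1/51) = -80/23 + 113/51 = -1481/1173 ≈ -1.2626)
w(n, Z) = (-1481/1173 + n)/Z (w(n, Z) = (n - 1481/1173)/(Z + (Z - Z)) = (-1481/1173 + n)/(Z + 0) = (-1481/1173 + n)/Z)
w(134, 1/(201 - 136)) - 28765 = (-1481/1173 + 134)/(1/(201 - 136)) - 28765 = (155701/1173)/1/65 - 28765 = (155701/1173)/(1/65) - 28765 = 65*(155701/1173) - 28765 = 10120565/1173 - 28765 = -23620780/1173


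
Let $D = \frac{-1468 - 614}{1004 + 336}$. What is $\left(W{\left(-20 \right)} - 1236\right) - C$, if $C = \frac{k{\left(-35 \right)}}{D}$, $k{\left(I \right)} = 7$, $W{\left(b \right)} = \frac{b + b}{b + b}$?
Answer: $- \frac{1280945}{1041} \approx -1230.5$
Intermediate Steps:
$D = - \frac{1041}{670}$ ($D = - \frac{2082}{1340} = \left(-2082\right) \frac{1}{1340} = - \frac{1041}{670} \approx -1.5537$)
$W{\left(b \right)} = 1$ ($W{\left(b \right)} = \frac{2 b}{2 b} = 2 b \frac{1}{2 b} = 1$)
$C = - \frac{4690}{1041}$ ($C = \frac{7}{- \frac{1041}{670}} = 7 \left(- \frac{670}{1041}\right) = - \frac{4690}{1041} \approx -4.5053$)
$\left(W{\left(-20 \right)} - 1236\right) - C = \left(1 - 1236\right) - - \frac{4690}{1041} = -1235 + \frac{4690}{1041} = - \frac{1280945}{1041}$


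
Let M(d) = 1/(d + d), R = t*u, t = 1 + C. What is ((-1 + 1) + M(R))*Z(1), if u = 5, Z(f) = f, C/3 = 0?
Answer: ⅒ ≈ 0.10000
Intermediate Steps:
C = 0 (C = 3*0 = 0)
t = 1 (t = 1 + 0 = 1)
R = 5 (R = 1*5 = 5)
M(d) = 1/(2*d)
((-1 + 1) + M(R))*Z(1) = ((-1 + 1) + (½)/5)*1 = (0 + (½)*(⅕))*1 = (0 + ⅒)*1 = (⅒)*1 = ⅒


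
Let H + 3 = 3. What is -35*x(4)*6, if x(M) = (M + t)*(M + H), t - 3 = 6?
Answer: -10920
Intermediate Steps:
t = 9 (t = 3 + 6 = 9)
H = 0 (H = -3 + 3 = 0)
x(M) = M*(9 + M) (x(M) = (M + 9)*(M + 0) = (9 + M)*M = M*(9 + M))
-35*x(4)*6 = -35*4*(9 + 4)*6 = -35*4*13*6 = -1820*6 = -35*312 = -10920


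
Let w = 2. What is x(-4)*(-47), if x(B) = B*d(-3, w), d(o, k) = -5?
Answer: -940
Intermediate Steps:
x(B) = -5*B (x(B) = B*(-5) = -5*B)
x(-4)*(-47) = -5*(-4)*(-47) = 20*(-47) = -940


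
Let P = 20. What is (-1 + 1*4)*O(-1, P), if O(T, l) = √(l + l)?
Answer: 6*√10 ≈ 18.974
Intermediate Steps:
O(T, l) = √2*√l (O(T, l) = √(2*l) = √2*√l)
(-1 + 1*4)*O(-1, P) = (-1 + 1*4)*(√2*√20) = (-1 + 4)*(√2*(2*√5)) = 3*(2*√10) = 6*√10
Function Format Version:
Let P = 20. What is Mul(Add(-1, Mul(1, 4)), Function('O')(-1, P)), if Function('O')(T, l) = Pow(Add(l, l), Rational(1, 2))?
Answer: Mul(6, Pow(10, Rational(1, 2))) ≈ 18.974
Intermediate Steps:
Function('O')(T, l) = Mul(Pow(2, Rational(1, 2)), Pow(l, Rational(1, 2))) (Function('O')(T, l) = Pow(Mul(2, l), Rational(1, 2)) = Mul(Pow(2, Rational(1, 2)), Pow(l, Rational(1, 2))))
Mul(Add(-1, Mul(1, 4)), Function('O')(-1, P)) = Mul(Add(-1, Mul(1, 4)), Mul(Pow(2, Rational(1, 2)), Pow(20, Rational(1, 2)))) = Mul(Add(-1, 4), Mul(Pow(2, Rational(1, 2)), Mul(2, Pow(5, Rational(1, 2))))) = Mul(3, Mul(2, Pow(10, Rational(1, 2)))) = Mul(6, Pow(10, Rational(1, 2)))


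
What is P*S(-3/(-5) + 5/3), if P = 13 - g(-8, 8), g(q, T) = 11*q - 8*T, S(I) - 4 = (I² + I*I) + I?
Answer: 40942/15 ≈ 2729.5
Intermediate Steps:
S(I) = 4 + I + 2*I² (S(I) = 4 + ((I² + I*I) + I) = 4 + ((I² + I²) + I) = 4 + (2*I² + I) = 4 + (I + 2*I²) = 4 + I + 2*I²)
g(q, T) = -8*T + 11*q
P = 165 (P = 13 - (-8*8 + 11*(-8)) = 13 - (-64 - 88) = 13 - 1*(-152) = 13 + 152 = 165)
P*S(-3/(-5) + 5/3) = 165*(4 + (-3/(-5) + 5/3) + 2*(-3/(-5) + 5/3)²) = 165*(4 + (-3*(-⅕) + 5*(⅓)) + 2*(-3*(-⅕) + 5*(⅓))²) = 165*(4 + (⅗ + 5/3) + 2*(⅗ + 5/3)²) = 165*(4 + 34/15 + 2*(34/15)²) = 165*(4 + 34/15 + 2*(1156/225)) = 165*(4 + 34/15 + 2312/225) = 165*(3722/225) = 40942/15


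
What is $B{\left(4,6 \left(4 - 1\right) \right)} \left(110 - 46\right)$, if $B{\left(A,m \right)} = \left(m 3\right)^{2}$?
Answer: $186624$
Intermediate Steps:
$B{\left(A,m \right)} = 9 m^{2}$ ($B{\left(A,m \right)} = \left(3 m\right)^{2} = 9 m^{2}$)
$B{\left(4,6 \left(4 - 1\right) \right)} \left(110 - 46\right) = 9 \left(6 \left(4 - 1\right)\right)^{2} \left(110 - 46\right) = 9 \left(6 \cdot 3\right)^{2} \cdot 64 = 9 \cdot 18^{2} \cdot 64 = 9 \cdot 324 \cdot 64 = 2916 \cdot 64 = 186624$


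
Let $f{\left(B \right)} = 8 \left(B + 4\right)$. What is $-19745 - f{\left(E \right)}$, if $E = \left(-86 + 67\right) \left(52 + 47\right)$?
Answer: $-4729$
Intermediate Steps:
$E = -1881$ ($E = \left(-19\right) 99 = -1881$)
$f{\left(B \right)} = 32 + 8 B$ ($f{\left(B \right)} = 8 \left(4 + B\right) = 32 + 8 B$)
$-19745 - f{\left(E \right)} = -19745 - \left(32 + 8 \left(-1881\right)\right) = -19745 - \left(32 - 15048\right) = -19745 - -15016 = -19745 + 15016 = -4729$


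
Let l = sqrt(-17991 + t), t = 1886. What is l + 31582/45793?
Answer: 31582/45793 + I*sqrt(16105) ≈ 0.68967 + 126.91*I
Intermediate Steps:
l = I*sqrt(16105) (l = sqrt(-17991 + 1886) = sqrt(-16105) = I*sqrt(16105) ≈ 126.91*I)
l + 31582/45793 = I*sqrt(16105) + 31582/45793 = 31582/45793 + I*sqrt(16105)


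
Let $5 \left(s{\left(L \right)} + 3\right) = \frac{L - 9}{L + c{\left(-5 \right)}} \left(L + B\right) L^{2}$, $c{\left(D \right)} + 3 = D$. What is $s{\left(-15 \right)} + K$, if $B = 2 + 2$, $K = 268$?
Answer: $- \frac{5785}{23} \approx -251.52$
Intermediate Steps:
$c{\left(D \right)} = -3 + D$
$B = 4$
$s{\left(L \right)} = -3 + \frac{L^{2} \left(-9 + L\right) \left(4 + L\right)}{5 \left(-8 + L\right)}$ ($s{\left(L \right)} = -3 + \frac{\frac{L - 9}{L - 8} \left(L + 4\right) L^{2}}{5} = -3 + \frac{\frac{-9 + L}{L - 8} \left(4 + L\right) L^{2}}{5} = -3 + \frac{\frac{-9 + L}{-8 + L} \left(4 + L\right) L^{2}}{5} = -3 + \frac{\frac{\left(-9 + L\right) \left(4 + L\right)}{-8 + L} L^{2}}{5} = -3 + \frac{L^{2} \frac{1}{-8 + L} \left(-9 + L\right) \left(4 + L\right)}{5} = -3 + \frac{L^{2} \left(-9 + L\right) \left(4 + L\right)}{5 \left(-8 + L\right)}$)
$s{\left(-15 \right)} + K = \frac{120 + \left(-15\right)^{4} - 36 \left(-15\right)^{2} - -225 - 5 \left(-15\right)^{3}}{5 \left(-8 - 15\right)} + 268 = \frac{120 + 50625 - 8100 + 225 - -16875}{5 \left(-23\right)} + 268 = \frac{1}{5} \left(- \frac{1}{23}\right) \left(120 + 50625 - 8100 + 225 + 16875\right) + 268 = \frac{1}{5} \left(- \frac{1}{23}\right) 59745 + 268 = - \frac{11949}{23} + 268 = - \frac{5785}{23}$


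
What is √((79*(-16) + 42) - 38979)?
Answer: I*√40201 ≈ 200.5*I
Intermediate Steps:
√((79*(-16) + 42) - 38979) = √((-1264 + 42) - 38979) = √(-1222 - 38979) = √(-40201) = I*√40201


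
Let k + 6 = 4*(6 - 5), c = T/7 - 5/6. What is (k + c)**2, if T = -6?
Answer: 24025/1764 ≈ 13.620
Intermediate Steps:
c = -71/42 (c = -6/7 - 5/6 = -71/42 ≈ -1.6905)
k = -2 (k = -6 + 4*(6 - 5) = -6 + 4*1 = -6 + 4 = -2)
(k + c)**2 = (-2 - 71/42)**2 = (-155/42)**2 = 24025/1764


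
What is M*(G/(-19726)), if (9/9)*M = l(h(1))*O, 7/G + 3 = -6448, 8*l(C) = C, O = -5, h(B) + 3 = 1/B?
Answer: 5/72715672 ≈ 6.8761e-8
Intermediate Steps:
h(B) = -3 + 1/B
l(C) = C/8
G = -7/6451 (G = 7/(-3 - 6448) = 7/(-6451) = 7*(-1/6451) = -7/6451 ≈ -0.0010851)
M = 5/4 (M = ((-3 + 1/1)/8)*(-5) = ((-3 + 1)/8)*(-5) = ((⅛)*(-2))*(-5) = -¼*(-5) = 5/4 ≈ 1.2500)
M*(G/(-19726)) = 5*(-7/6451/(-19726))/4 = 5*(-7/6451*(-1/19726))/4 = (5/4)*(1/18178918) = 5/72715672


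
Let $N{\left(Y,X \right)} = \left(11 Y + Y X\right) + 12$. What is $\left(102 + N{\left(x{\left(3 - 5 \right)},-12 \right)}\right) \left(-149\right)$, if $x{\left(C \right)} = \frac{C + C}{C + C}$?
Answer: $-16837$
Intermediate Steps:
$x{\left(C \right)} = 1$ ($x{\left(C \right)} = \frac{2 C}{2 C} = 2 C \frac{1}{2 C} = 1$)
$N{\left(Y,X \right)} = 12 + 11 Y + X Y$ ($N{\left(Y,X \right)} = \left(11 Y + X Y\right) + 12 = 12 + 11 Y + X Y$)
$\left(102 + N{\left(x{\left(3 - 5 \right)},-12 \right)}\right) \left(-149\right) = \left(102 + \left(12 + 11 \cdot 1 - 12\right)\right) \left(-149\right) = \left(102 + \left(12 + 11 - 12\right)\right) \left(-149\right) = \left(102 + 11\right) \left(-149\right) = 113 \left(-149\right) = -16837$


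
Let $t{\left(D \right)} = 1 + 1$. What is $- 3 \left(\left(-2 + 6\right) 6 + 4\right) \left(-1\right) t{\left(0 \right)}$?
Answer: $168$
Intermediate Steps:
$t{\left(D \right)} = 2$
$- 3 \left(\left(-2 + 6\right) 6 + 4\right) \left(-1\right) t{\left(0 \right)} = - 3 \left(\left(-2 + 6\right) 6 + 4\right) \left(-1\right) 2 = - 3 \left(4 \cdot 6 + 4\right) \left(-1\right) 2 = - 3 \left(24 + 4\right) \left(-1\right) 2 = \left(-3\right) 28 \left(-1\right) 2 = \left(-84\right) \left(-1\right) 2 = 84 \cdot 2 = 168$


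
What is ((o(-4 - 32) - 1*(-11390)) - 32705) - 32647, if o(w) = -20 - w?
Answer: -53946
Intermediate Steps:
((o(-4 - 32) - 1*(-11390)) - 32705) - 32647 = (((-20 - (-4 - 32)) - 1*(-11390)) - 32705) - 32647 = (((-20 - 1*(-36)) + 11390) - 32705) - 32647 = (((-20 + 36) + 11390) - 32705) - 32647 = ((16 + 11390) - 32705) - 32647 = (11406 - 32705) - 32647 = -21299 - 32647 = -53946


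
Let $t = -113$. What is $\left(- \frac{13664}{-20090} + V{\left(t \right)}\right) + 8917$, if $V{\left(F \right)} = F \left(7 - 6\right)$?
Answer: $\frac{12634716}{1435} \approx 8804.7$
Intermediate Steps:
$V{\left(F \right)} = F$ ($V{\left(F \right)} = F 1 = F$)
$\left(- \frac{13664}{-20090} + V{\left(t \right)}\right) + 8917 = \left(- \frac{13664}{-20090} - 113\right) + 8917 = \left(\left(-13664\right) \left(- \frac{1}{20090}\right) - 113\right) + 8917 = \left(\frac{976}{1435} - 113\right) + 8917 = - \frac{161179}{1435} + 8917 = \frac{12634716}{1435}$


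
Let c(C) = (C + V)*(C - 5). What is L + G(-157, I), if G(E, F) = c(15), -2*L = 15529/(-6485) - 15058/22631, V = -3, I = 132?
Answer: 35671976329/293524070 ≈ 121.53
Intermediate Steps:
L = 449087929/293524070 (L = -(15529/(-6485) - 15058/22631)/2 = -(15529*(-1/6485) - 15058*1/22631)/2 = -(-15529/6485 - 15058/22631)/2 = -½*(-449087929/146762035) = 449087929/293524070 ≈ 1.5300)
c(C) = (-5 + C)*(-3 + C) (c(C) = (C - 3)*(C - 5) = (-3 + C)*(-5 + C) = (-5 + C)*(-3 + C))
G(E, F) = 120 (G(E, F) = 15 + 15² - 8*15 = 15 + 225 - 120 = 120)
L + G(-157, I) = 449087929/293524070 + 120 = 35671976329/293524070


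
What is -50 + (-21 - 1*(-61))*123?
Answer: 4870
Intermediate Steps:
-50 + (-21 - 1*(-61))*123 = -50 + (-21 + 61)*123 = -50 + 40*123 = -50 + 4920 = 4870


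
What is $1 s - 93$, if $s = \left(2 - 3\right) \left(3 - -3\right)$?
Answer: $-99$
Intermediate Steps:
$s = -6$ ($s = - (3 + 3) = \left(-1\right) 6 = -6$)
$1 s - 93 = 1 \left(-6\right) - 93 = -6 - 93 = -99$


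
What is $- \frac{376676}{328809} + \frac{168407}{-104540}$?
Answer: $- \frac{94751446303}{34373692860} \approx -2.7565$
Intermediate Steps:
$- \frac{376676}{328809} + \frac{168407}{-104540} = \left(-376676\right) \frac{1}{328809} + 168407 \left(- \frac{1}{104540}\right) = - \frac{376676}{328809} - \frac{168407}{104540} = - \frac{94751446303}{34373692860}$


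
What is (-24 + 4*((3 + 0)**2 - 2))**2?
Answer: 16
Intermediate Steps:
(-24 + 4*((3 + 0)**2 - 2))**2 = (-24 + 4*(3**2 - 2))**2 = (-24 + 4*(9 - 2))**2 = (-24 + 4*7)**2 = (-24 + 28)**2 = 4**2 = 16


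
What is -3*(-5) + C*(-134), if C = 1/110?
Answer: 758/55 ≈ 13.782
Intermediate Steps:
C = 1/110 ≈ 0.0090909
-3*(-5) + C*(-134) = -3*(-5) + (1/110)*(-134) = 15 - 67/55 = 758/55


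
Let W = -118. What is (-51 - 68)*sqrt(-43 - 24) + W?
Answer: -118 - 119*I*sqrt(67) ≈ -118.0 - 974.06*I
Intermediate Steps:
(-51 - 68)*sqrt(-43 - 24) + W = (-51 - 68)*sqrt(-43 - 24) - 118 = -119*I*sqrt(67) - 118 = -118 - 119*I*sqrt(67)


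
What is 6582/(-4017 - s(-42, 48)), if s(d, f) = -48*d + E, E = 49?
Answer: -3291/3041 ≈ -1.0822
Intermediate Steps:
s(d, f) = 49 - 48*d (s(d, f) = -48*d + 49 = 49 - 48*d)
6582/(-4017 - s(-42, 48)) = 6582/(-4017 - (49 - 48*(-42))) = 6582/(-4017 - (49 + 2016)) = 6582/(-4017 - 1*2065) = 6582/(-4017 - 2065) = 6582/(-6082) = 6582*(-1/6082) = -3291/3041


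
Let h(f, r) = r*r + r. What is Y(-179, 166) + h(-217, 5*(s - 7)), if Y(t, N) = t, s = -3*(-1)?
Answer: 201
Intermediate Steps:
s = 3
h(f, r) = r + r² (h(f, r) = r² + r = r + r²)
Y(-179, 166) + h(-217, 5*(s - 7)) = -179 + (5*(3 - 7))*(1 + 5*(3 - 7)) = -179 + (5*(-4))*(1 + 5*(-4)) = -179 - 20*(1 - 20) = -179 - 20*(-19) = -179 + 380 = 201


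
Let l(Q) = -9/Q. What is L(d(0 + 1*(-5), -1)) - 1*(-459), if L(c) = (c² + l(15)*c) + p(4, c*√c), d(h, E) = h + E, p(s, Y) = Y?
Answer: 2493/5 - 6*I*√6 ≈ 498.6 - 14.697*I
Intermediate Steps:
d(h, E) = E + h
L(c) = c² + c^(3/2) - 3*c/5 (L(c) = (c² + (-9/15)*c) + c*√c = (c² + (-9*1/15)*c) + c^(3/2) = (c² - 3*c/5) + c^(3/2) = c² + c^(3/2) - 3*c/5)
L(d(0 + 1*(-5), -1)) - 1*(-459) = ((-1 + (0 + 1*(-5)))² + (-1 + (0 + 1*(-5)))^(3/2) - 3*(-1 + (0 + 1*(-5)))/5) - 1*(-459) = ((-1 + (0 - 5))² + (-1 + (0 - 5))^(3/2) - 3*(-1 + (0 - 5))/5) + 459 = ((-1 - 5)² + (-1 - 5)^(3/2) - 3*(-1 - 5)/5) + 459 = ((-6)² + (-6)^(3/2) - ⅗*(-6)) + 459 = (36 - 6*I*√6 + 18/5) + 459 = (198/5 - 6*I*√6) + 459 = 2493/5 - 6*I*√6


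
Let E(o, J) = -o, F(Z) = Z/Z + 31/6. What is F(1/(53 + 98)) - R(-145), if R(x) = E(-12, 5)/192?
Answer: 293/48 ≈ 6.1042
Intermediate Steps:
F(Z) = 37/6 (F(Z) = 1 + 31*(⅙) = 1 + 31/6 = 37/6)
R(x) = 1/16 (R(x) = -1*(-12)/192 = 12*(1/192) = 1/16)
F(1/(53 + 98)) - R(-145) = 37/6 - 1*1/16 = 37/6 - 1/16 = 293/48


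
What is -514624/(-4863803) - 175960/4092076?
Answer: 312511435886/4975762881257 ≈ 0.062807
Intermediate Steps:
-514624/(-4863803) - 175960/4092076 = -514624*(-1/4863803) - 175960*1/4092076 = 514624/4863803 - 43990/1023019 = 312511435886/4975762881257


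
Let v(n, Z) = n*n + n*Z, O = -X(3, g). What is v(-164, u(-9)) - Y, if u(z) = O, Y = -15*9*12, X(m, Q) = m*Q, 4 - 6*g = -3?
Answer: 29090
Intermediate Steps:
g = 7/6 (g = ⅔ - ⅙*(-3) = ⅔ + ½ = 7/6 ≈ 1.1667)
X(m, Q) = Q*m
Y = -1620 (Y = -135*12 = -1620)
O = -7/2 (O = -7*3/6 = -1*7/2 = -7/2 ≈ -3.5000)
u(z) = -7/2
v(n, Z) = n² + Z*n
v(-164, u(-9)) - Y = -164*(-7/2 - 164) - 1*(-1620) = -164*(-335/2) + 1620 = 27470 + 1620 = 29090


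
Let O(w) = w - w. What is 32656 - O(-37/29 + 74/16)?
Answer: 32656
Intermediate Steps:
O(w) = 0
32656 - O(-37/29 + 74/16) = 32656 - 1*0 = 32656 + 0 = 32656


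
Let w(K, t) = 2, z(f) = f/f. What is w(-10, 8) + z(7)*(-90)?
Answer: -88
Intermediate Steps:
z(f) = 1
w(-10, 8) + z(7)*(-90) = 2 + 1*(-90) = 2 - 90 = -88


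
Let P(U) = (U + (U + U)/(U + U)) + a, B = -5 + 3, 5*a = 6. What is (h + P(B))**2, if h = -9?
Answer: 1936/25 ≈ 77.440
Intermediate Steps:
a = 6/5 (a = (1/5)*6 = 6/5 ≈ 1.2000)
B = -2
P(U) = 11/5 + U (P(U) = (U + (U + U)/(U + U)) + 6/5 = (U + (2*U)/((2*U))) + 6/5 = (U + (2*U)*(1/(2*U))) + 6/5 = (U + 1) + 6/5 = (1 + U) + 6/5 = 11/5 + U)
(h + P(B))**2 = (-9 + (11/5 - 2))**2 = (-9 + 1/5)**2 = (-44/5)**2 = 1936/25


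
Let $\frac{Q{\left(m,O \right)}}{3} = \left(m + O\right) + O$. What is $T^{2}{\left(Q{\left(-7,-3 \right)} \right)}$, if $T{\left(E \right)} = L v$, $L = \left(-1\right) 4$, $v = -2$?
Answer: $64$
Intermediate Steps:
$L = -4$
$Q{\left(m,O \right)} = 3 m + 6 O$ ($Q{\left(m,O \right)} = 3 \left(\left(m + O\right) + O\right) = 3 \left(\left(O + m\right) + O\right) = 3 \left(m + 2 O\right) = 3 m + 6 O$)
$T{\left(E \right)} = 8$ ($T{\left(E \right)} = \left(-4\right) \left(-2\right) = 8$)
$T^{2}{\left(Q{\left(-7,-3 \right)} \right)} = 8^{2} = 64$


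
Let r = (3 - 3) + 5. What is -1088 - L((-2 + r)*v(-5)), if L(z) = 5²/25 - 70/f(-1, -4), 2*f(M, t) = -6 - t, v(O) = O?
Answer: -1159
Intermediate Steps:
f(M, t) = -3 - t/2 (f(M, t) = (-6 - t)/2 = -3 - t/2)
r = 5 (r = 0 + 5 = 5)
L(z) = 71 (L(z) = 5²/25 - 70/(-3 - ½*(-4)) = 25*(1/25) - 70/(-3 + 2) = 1 - 70/(-1) = 1 - 70*(-1) = 1 + 70 = 71)
-1088 - L((-2 + r)*v(-5)) = -1088 - 1*71 = -1088 - 71 = -1159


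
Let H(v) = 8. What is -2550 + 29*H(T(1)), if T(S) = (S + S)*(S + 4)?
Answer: -2318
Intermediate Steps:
T(S) = 2*S*(4 + S) (T(S) = (2*S)*(4 + S) = 2*S*(4 + S))
-2550 + 29*H(T(1)) = -2550 + 29*8 = -2550 + 232 = -2318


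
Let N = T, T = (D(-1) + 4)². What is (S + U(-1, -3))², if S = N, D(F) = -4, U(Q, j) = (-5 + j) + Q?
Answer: 81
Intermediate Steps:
U(Q, j) = -5 + Q + j
T = 0 (T = (-4 + 4)² = 0² = 0)
N = 0
S = 0
(S + U(-1, -3))² = (0 + (-5 - 1 - 3))² = (0 - 9)² = (-9)² = 81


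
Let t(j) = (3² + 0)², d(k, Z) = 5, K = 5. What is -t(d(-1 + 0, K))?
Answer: -81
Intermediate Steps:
t(j) = 81 (t(j) = (9 + 0)² = 9² = 81)
-t(d(-1 + 0, K)) = -1*81 = -81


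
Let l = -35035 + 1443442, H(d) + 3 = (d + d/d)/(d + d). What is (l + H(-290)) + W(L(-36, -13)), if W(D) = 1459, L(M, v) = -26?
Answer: 817720829/580 ≈ 1.4099e+6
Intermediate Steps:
H(d) = -3 + (1 + d)/(2*d) (H(d) = -3 + (d + d/d)/(d + d) = -3 + (d + 1)/((2*d)) = -3 + (1 + d)*(1/(2*d)) = -3 + (1 + d)/(2*d))
l = 1408407
(l + H(-290)) + W(L(-36, -13)) = (1408407 + (1/2)*(1 - 5*(-290))/(-290)) + 1459 = (1408407 + (1/2)*(-1/290)*(1 + 1450)) + 1459 = (1408407 + (1/2)*(-1/290)*1451) + 1459 = (1408407 - 1451/580) + 1459 = 816874609/580 + 1459 = 817720829/580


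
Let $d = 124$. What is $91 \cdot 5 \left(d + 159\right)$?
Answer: $128765$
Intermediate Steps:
$91 \cdot 5 \left(d + 159\right) = 91 \cdot 5 \left(124 + 159\right) = 455 \cdot 283 = 128765$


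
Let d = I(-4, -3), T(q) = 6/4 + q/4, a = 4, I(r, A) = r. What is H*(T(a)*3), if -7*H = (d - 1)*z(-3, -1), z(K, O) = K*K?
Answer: 675/14 ≈ 48.214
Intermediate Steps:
z(K, O) = K²
T(q) = 3/2 + q/4 (T(q) = 6*(¼) + q*(¼) = 3/2 + q/4)
d = -4
H = 45/7 (H = -(-4 - 1)*(-3)²/7 = -(-5)*9/7 = -⅐*(-45) = 45/7 ≈ 6.4286)
H*(T(a)*3) = 45*((3/2 + (¼)*4)*3)/7 = 45*((3/2 + 1)*3)/7 = 45*((5/2)*3)/7 = (45/7)*(15/2) = 675/14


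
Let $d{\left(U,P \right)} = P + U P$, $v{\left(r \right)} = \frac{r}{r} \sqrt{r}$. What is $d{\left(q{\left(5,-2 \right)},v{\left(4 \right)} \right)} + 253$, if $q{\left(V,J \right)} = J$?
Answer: $251$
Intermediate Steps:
$v{\left(r \right)} = \sqrt{r}$ ($v{\left(r \right)} = 1 \sqrt{r} = \sqrt{r}$)
$d{\left(U,P \right)} = P + P U$
$d{\left(q{\left(5,-2 \right)},v{\left(4 \right)} \right)} + 253 = \sqrt{4} \left(1 - 2\right) + 253 = 2 \left(-1\right) + 253 = -2 + 253 = 251$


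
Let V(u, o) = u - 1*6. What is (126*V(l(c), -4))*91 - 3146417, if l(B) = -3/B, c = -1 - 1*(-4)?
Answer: -3226679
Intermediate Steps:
c = 3 (c = -1 + 4 = 3)
V(u, o) = -6 + u (V(u, o) = u - 6 = -6 + u)
(126*V(l(c), -4))*91 - 3146417 = (126*(-6 - 3/3))*91 - 3146417 = (126*(-6 - 3*⅓))*91 - 3146417 = (126*(-6 - 1))*91 - 3146417 = (126*(-7))*91 - 3146417 = -882*91 - 3146417 = -80262 - 3146417 = -3226679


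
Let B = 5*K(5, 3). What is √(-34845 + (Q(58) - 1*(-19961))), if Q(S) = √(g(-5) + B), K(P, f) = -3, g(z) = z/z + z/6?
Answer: √(-535824 + 6*I*√534)/6 ≈ 0.015784 + 122.0*I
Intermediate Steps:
g(z) = 1 + z/6 (g(z) = 1 + z*(⅙) = 1 + z/6)
B = -15 (B = 5*(-3) = -15)
Q(S) = I*√534/6 (Q(S) = √((1 + (⅙)*(-5)) - 15) = √((1 - ⅚) - 15) = √(⅙ - 15) = √(-89/6) = I*√534/6)
√(-34845 + (Q(58) - 1*(-19961))) = √(-34845 + (I*√534/6 - 1*(-19961))) = √(-34845 + (I*√534/6 + 19961)) = √(-34845 + (19961 + I*√534/6)) = √(-14884 + I*√534/6)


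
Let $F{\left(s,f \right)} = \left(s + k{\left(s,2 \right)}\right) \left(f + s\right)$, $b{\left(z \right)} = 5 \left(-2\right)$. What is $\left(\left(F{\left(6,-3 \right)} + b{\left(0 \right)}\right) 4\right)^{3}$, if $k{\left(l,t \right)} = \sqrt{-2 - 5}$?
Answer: $-64000 + 24768 i \sqrt{7} \approx -64000.0 + 65530.0 i$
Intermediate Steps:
$k{\left(l,t \right)} = i \sqrt{7}$ ($k{\left(l,t \right)} = \sqrt{-7} = i \sqrt{7}$)
$b{\left(z \right)} = -10$
$F{\left(s,f \right)} = \left(f + s\right) \left(s + i \sqrt{7}\right)$ ($F{\left(s,f \right)} = \left(s + i \sqrt{7}\right) \left(f + s\right) = \left(f + s\right) \left(s + i \sqrt{7}\right)$)
$\left(\left(F{\left(6,-3 \right)} + b{\left(0 \right)}\right) 4\right)^{3} = \left(\left(\left(6^{2} - 18 + i \left(-3\right) \sqrt{7} + i 6 \sqrt{7}\right) - 10\right) 4\right)^{3} = \left(\left(\left(36 - 18 - 3 i \sqrt{7} + 6 i \sqrt{7}\right) - 10\right) 4\right)^{3} = \left(\left(\left(18 + 3 i \sqrt{7}\right) - 10\right) 4\right)^{3} = \left(\left(8 + 3 i \sqrt{7}\right) 4\right)^{3} = \left(32 + 12 i \sqrt{7}\right)^{3}$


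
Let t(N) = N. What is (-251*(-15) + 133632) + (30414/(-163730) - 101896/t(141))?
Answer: 33566487274/245595 ≈ 1.3667e+5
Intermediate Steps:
(-251*(-15) + 133632) + (30414/(-163730) - 101896/t(141)) = (-251*(-15) + 133632) + (30414/(-163730) - 101896/141) = (3765 + 133632) + (30414*(-1/163730) - 101896*1/141) = 137397 + (-15207/81865 - 2168/3) = 137397 - 177528941/245595 = 33566487274/245595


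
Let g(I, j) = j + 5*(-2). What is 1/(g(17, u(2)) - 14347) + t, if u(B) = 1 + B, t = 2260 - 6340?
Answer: -58564321/14354 ≈ -4080.0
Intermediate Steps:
t = -4080
g(I, j) = -10 + j (g(I, j) = j - 10 = -10 + j)
1/(g(17, u(2)) - 14347) + t = 1/((-10 + (1 + 2)) - 14347) - 4080 = 1/((-10 + 3) - 14347) - 4080 = 1/(-7 - 14347) - 4080 = 1/(-14354) - 4080 = -1/14354 - 4080 = -58564321/14354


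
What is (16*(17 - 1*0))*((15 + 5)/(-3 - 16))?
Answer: -5440/19 ≈ -286.32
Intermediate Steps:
(16*(17 - 1*0))*((15 + 5)/(-3 - 16)) = (16*(17 + 0))*(20/(-19)) = (16*17)*(20*(-1/19)) = 272*(-20/19) = -5440/19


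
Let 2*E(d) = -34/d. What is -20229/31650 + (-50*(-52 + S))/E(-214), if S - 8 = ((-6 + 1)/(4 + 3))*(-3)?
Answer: 33074502583/1255450 ≈ 26345.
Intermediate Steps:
E(d) = -17/d (E(d) = (-34/d)/2 = -17/d)
S = 71/7 (S = 8 + ((-6 + 1)/(4 + 3))*(-3) = 8 - 5/7*(-3) = 8 + 15/7 = 71/7 ≈ 10.143)
-20229/31650 + (-50*(-52 + S))/E(-214) = -20229/31650 + (-50*(-52 + 71/7))/((-17/(-214))) = -20229*1/31650 + (-50*(-293/7))/((-17*(-1/214))) = -6743/10550 + 14650/(7*(17/214)) = -6743/10550 + (14650/7)*(214/17) = -6743/10550 + 3135100/119 = 33074502583/1255450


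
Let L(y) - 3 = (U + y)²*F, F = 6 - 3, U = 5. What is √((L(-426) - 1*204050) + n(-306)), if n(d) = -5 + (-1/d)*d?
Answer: √327670 ≈ 572.42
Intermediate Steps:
n(d) = -6 (n(d) = -5 - 1 = -6)
F = 3
L(y) = 3 + 3*(5 + y)² (L(y) = 3 + (5 + y)²*3 = 3 + 3*(5 + y)²)
√((L(-426) - 1*204050) + n(-306)) = √(((3 + 3*(5 - 426)²) - 1*204050) - 6) = √(((3 + 3*(-421)²) - 204050) - 6) = √(((3 + 3*177241) - 204050) - 6) = √(((3 + 531723) - 204050) - 6) = √((531726 - 204050) - 6) = √(327676 - 6) = √327670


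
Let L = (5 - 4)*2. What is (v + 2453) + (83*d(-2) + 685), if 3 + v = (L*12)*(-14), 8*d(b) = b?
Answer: 11113/4 ≈ 2778.3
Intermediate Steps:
d(b) = b/8
L = 2 (L = 1*2 = 2)
v = -339 (v = -3 + (2*12)*(-14) = -3 + 24*(-14) = -3 - 336 = -339)
(v + 2453) + (83*d(-2) + 685) = (-339 + 2453) + (83*((1/8)*(-2)) + 685) = 2114 + (83*(-1/4) + 685) = 2114 + (-83/4 + 685) = 2114 + 2657/4 = 11113/4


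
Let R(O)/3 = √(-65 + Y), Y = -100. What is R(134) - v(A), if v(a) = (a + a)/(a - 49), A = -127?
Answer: -127/88 + 3*I*√165 ≈ -1.4432 + 38.536*I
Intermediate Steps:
R(O) = 3*I*√165 (R(O) = 3*√(-65 - 100) = 3*√(-165) = 3*(I*√165) = 3*I*√165)
v(a) = 2*a/(-49 + a) (v(a) = (2*a)/(-49 + a) = 2*a/(-49 + a))
R(134) - v(A) = 3*I*√165 - 2*(-127)/(-49 - 127) = 3*I*√165 - 2*(-127)/(-176) = 3*I*√165 - 2*(-127)*(-1)/176 = 3*I*√165 - 1*127/88 = 3*I*√165 - 127/88 = -127/88 + 3*I*√165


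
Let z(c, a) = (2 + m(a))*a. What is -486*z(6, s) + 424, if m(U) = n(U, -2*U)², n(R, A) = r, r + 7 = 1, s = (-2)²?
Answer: -73448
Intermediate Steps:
s = 4
r = -6 (r = -7 + 1 = -6)
n(R, A) = -6
m(U) = 36 (m(U) = (-6)² = 36)
z(c, a) = 38*a (z(c, a) = (2 + 36)*a = 38*a)
-486*z(6, s) + 424 = -18468*4 + 424 = -486*152 + 424 = -73872 + 424 = -73448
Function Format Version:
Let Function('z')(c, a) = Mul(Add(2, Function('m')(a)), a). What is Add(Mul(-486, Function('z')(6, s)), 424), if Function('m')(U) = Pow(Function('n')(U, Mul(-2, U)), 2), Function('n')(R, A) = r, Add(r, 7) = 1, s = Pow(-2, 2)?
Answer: -73448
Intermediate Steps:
s = 4
r = -6 (r = Add(-7, 1) = -6)
Function('n')(R, A) = -6
Function('m')(U) = 36 (Function('m')(U) = Pow(-6, 2) = 36)
Function('z')(c, a) = Mul(38, a) (Function('z')(c, a) = Mul(Add(2, 36), a) = Mul(38, a))
Add(Mul(-486, Function('z')(6, s)), 424) = Add(Mul(-486, Mul(38, 4)), 424) = Add(Mul(-486, 152), 424) = Add(-73872, 424) = -73448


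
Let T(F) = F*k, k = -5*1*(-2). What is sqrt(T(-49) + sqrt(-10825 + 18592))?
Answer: sqrt(-490 + 3*sqrt(863)) ≈ 20.047*I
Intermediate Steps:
k = 10 (k = -5*(-2) = 10)
T(F) = 10*F (T(F) = F*10 = 10*F)
sqrt(T(-49) + sqrt(-10825 + 18592)) = sqrt(10*(-49) + sqrt(-10825 + 18592)) = sqrt(-490 + sqrt(7767)) = sqrt(-490 + 3*sqrt(863))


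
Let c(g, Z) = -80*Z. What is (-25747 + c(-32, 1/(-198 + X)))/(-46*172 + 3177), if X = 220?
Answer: 283257/52085 ≈ 5.4384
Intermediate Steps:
(-25747 + c(-32, 1/(-198 + X)))/(-46*172 + 3177) = (-25747 - 80/(-198 + 220))/(-46*172 + 3177) = (-25747 - 80/22)/(-7912 + 3177) = (-25747 - 80*1/22)/(-4735) = (-25747 - 40/11)*(-1/4735) = -283257/11*(-1/4735) = 283257/52085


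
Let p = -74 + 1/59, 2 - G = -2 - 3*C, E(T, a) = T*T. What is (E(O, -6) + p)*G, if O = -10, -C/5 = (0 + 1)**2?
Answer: -16885/59 ≈ -286.19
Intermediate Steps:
C = -5 (C = -5*(0 + 1)**2 = -5*1**2 = -5*1 = -5)
E(T, a) = T**2
G = -11 (G = 2 - (-2 - 3*(-5)) = 2 - (-2 + 15) = 2 - 1*13 = 2 - 13 = -11)
p = -4365/59 (p = -74 + 1/59 = -4365/59 ≈ -73.983)
(E(O, -6) + p)*G = ((-10)**2 - 4365/59)*(-11) = (100 - 4365/59)*(-11) = (1535/59)*(-11) = -16885/59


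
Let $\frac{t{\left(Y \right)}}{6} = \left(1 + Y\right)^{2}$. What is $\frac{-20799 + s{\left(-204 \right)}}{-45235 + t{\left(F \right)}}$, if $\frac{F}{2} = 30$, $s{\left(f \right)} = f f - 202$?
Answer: $- \frac{665}{739} \approx -0.89986$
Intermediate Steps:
$s{\left(f \right)} = -202 + f^{2}$ ($s{\left(f \right)} = f^{2} - 202 = -202 + f^{2}$)
$F = 60$ ($F = 2 \cdot 30 = 60$)
$t{\left(Y \right)} = 6 \left(1 + Y\right)^{2}$
$\frac{-20799 + s{\left(-204 \right)}}{-45235 + t{\left(F \right)}} = \frac{-20799 - \left(202 - \left(-204\right)^{2}\right)}{-45235 + 6 \left(1 + 60\right)^{2}} = \frac{-20799 + \left(-202 + 41616\right)}{-45235 + 6 \cdot 61^{2}} = \frac{-20799 + 41414}{-45235 + 6 \cdot 3721} = \frac{20615}{-45235 + 22326} = \frac{20615}{-22909} = 20615 \left(- \frac{1}{22909}\right) = - \frac{665}{739}$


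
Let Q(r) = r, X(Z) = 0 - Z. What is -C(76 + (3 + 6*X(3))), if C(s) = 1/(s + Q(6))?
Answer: -1/67 ≈ -0.014925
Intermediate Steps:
X(Z) = -Z
C(s) = 1/(6 + s) (C(s) = 1/(s + 6) = 1/(6 + s))
-C(76 + (3 + 6*X(3))) = -1/(6 + (76 + (3 + 6*(-1*3)))) = -1/(6 + (76 + (3 + 6*(-3)))) = -1/(6 + (76 + (3 - 18))) = -1/(6 + (76 - 15)) = -1/(6 + 61) = -1/67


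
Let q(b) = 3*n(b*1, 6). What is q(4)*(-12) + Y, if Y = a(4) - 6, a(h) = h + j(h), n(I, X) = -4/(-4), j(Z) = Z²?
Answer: -22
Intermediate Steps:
n(I, X) = 1 (n(I, X) = -4*(-¼) = 1)
q(b) = 3 (q(b) = 3*1 = 3)
a(h) = h + h²
Y = 14 (Y = 4*(1 + 4) - 6 = 4*5 - 6 = 20 - 6 = 14)
q(4)*(-12) + Y = 3*(-12) + 14 = -36 + 14 = -22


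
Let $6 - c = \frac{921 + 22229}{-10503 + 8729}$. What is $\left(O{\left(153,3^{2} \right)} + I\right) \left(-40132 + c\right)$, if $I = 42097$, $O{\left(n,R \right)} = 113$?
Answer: $- \frac{1501839693270}{887} \approx -1.6932 \cdot 10^{9}$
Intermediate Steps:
$c = \frac{16897}{887}$ ($c = 6 - \frac{921 + 22229}{-10503 + 8729} = 6 - \frac{23150}{-1774} = 6 - 23150 \left(- \frac{1}{1774}\right) = 6 - - \frac{11575}{887} = 6 + \frac{11575}{887} = \frac{16897}{887} \approx 19.05$)
$\left(O{\left(153,3^{2} \right)} + I\right) \left(-40132 + c\right) = \left(113 + 42097\right) \left(-40132 + \frac{16897}{887}\right) = 42210 \left(- \frac{35580187}{887}\right) = - \frac{1501839693270}{887}$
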